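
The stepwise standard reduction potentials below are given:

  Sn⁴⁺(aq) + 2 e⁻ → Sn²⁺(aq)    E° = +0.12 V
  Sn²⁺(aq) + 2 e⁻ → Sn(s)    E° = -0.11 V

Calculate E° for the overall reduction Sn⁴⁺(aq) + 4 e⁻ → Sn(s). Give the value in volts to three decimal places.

Adding the free-energy changes (−nFE°) of the two steps gives −n₃FE°₃ = −n₁FE°₁ − n₂FE°₂.
E°₃ = (2×+0.12 + 2×-0.11) / 4 = (+0.020) / 4 = +0.005 V.

+0.005 V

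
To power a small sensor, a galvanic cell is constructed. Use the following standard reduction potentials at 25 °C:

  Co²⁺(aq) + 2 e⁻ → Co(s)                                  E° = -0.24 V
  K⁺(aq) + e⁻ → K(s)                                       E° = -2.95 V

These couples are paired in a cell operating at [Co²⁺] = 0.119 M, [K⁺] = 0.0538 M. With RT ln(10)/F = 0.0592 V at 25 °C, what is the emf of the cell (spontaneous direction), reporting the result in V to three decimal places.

+2.758 V

Co²⁺/Co is the cathode (higher E°), K⁺/K the anode: E°cell = -0.24 − (-2.95) = +2.71 V, n = 2.
Overall: Co²⁺(aq) + 2 K(s) → Co(s) + 2 K⁺(aq)
Q = [K⁺]^2 / ([Co²⁺]); log Q = -1.614.
E = E° − (0.0592/n) log Q = +2.71 − (0.0592/2)(-1.614) = +2.758 V.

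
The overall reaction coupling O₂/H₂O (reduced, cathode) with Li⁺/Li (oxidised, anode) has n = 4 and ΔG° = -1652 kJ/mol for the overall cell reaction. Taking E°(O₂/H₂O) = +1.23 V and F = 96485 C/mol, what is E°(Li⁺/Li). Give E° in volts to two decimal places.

E°cell = −ΔG°/(nF) = −(-1652×10³)/((4)(96485)) = +4.280 V.
Since O₂/H₂O is the cathode and Li⁺/Li the anode, E°cell = E°(O₂/H₂O) − E°(Li⁺/Li).
So E°(Li⁺/Li) = E°(O₂/H₂O) − E°cell = (+1.23) − (+4.280) = -3.05 V.

-3.05 V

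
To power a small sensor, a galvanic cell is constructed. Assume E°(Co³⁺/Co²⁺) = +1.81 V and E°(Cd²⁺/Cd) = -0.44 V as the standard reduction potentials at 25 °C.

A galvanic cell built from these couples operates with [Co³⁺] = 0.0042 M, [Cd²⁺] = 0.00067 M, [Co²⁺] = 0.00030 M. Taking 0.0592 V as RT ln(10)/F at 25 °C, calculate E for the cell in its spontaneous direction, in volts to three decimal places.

+2.412 V

Co³⁺/Co²⁺ is the cathode (higher E°), Cd²⁺/Cd the anode: E°cell = +1.81 − (-0.44) = +2.25 V, n = 2.
Overall: 2 Co³⁺(aq) + Cd(s) → 2 Co²⁺(aq) + Cd²⁺(aq)
Q = [Co²⁺]^2·[Cd²⁺] / ([Co³⁺]^2); log Q = -5.466.
E = E° − (0.0592/n) log Q = +2.25 − (0.0592/2)(-5.466) = +2.412 V.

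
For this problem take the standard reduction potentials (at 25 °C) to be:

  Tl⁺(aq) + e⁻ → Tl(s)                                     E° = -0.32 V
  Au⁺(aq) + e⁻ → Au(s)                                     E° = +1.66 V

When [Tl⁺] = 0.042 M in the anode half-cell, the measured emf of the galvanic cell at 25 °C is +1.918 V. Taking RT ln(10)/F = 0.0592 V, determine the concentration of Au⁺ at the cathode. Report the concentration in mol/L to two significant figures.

0.0038 M

Au⁺/Au is the cathode, Tl⁺/Tl the anode: E°cell = +1.98 V, n = 1.
Overall reaction: Au⁺(aq) + Tl(s) → Au(s) + Tl⁺(aq); Q = [Tl⁺]^1/[Au⁺]^1.
From E = E° − (0.0592/n) log Q: log Q = (E° − E)·n/0.0592 = (+1.98 − (+1.918))·1/0.0592 = 1.0473.
So 1·log[Au⁺] = 1·log(0.042) − log Q = -1.3768 − (1.0473) = -2.4241; [Au⁺] = 10^(-2.4241) ≈ 0.0038 M.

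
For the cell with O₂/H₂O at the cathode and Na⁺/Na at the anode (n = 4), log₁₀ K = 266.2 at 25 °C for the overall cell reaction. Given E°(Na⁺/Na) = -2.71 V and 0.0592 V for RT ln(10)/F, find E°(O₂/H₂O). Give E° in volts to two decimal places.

E°cell = (0.0592/n)·log K = (0.0592/4)(266.2) = +3.940 V.
Since O₂/H₂O is the cathode and Na⁺/Na the anode, E°cell = E°(O₂/H₂O) − E°(Na⁺/Na).
So E°(O₂/H₂O) = E°cell + E°(Na⁺/Na) = +3.940 + (-2.71) = +1.23 V.

+1.23 V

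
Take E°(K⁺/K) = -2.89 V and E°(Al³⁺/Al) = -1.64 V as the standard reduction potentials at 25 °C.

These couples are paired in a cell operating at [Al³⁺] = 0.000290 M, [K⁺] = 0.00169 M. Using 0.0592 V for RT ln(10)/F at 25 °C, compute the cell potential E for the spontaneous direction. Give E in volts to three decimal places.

+1.344 V

Al³⁺/Al is the cathode (higher E°), K⁺/K the anode: E°cell = -1.64 − (-2.89) = +1.25 V, n = 3.
Overall: Al³⁺(aq) + 3 K(s) → Al(s) + 3 K⁺(aq)
Q = [K⁺]^3 / ([Al³⁺]); log Q = -4.779.
E = E° − (0.0592/n) log Q = +1.25 − (0.0592/3)(-4.779) = +1.344 V.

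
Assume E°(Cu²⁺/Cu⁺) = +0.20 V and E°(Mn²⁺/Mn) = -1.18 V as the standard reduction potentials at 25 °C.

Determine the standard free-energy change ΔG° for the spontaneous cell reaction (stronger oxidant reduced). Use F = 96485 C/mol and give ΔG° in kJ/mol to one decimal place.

Cu²⁺/Cu⁺ (E° = +0.20 V) is the cathode; Mn²⁺/Mn (E° = -1.18 V) is the anode, so E°cell = +1.38 V.
Balancing electrons gives n = 2 (lcm of 1 and 2).
ΔG° = −nFE° = −(2)(96485)(+1.38) = -266,299 J = -266.3 kJ/mol.

-266.3 kJ/mol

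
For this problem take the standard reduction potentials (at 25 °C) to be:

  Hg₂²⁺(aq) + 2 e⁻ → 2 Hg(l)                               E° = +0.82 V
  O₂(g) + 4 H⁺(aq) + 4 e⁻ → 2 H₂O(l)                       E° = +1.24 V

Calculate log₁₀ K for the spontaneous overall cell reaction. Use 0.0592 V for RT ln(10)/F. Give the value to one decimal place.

Cathode: O₂/H₂O; anode: Hg₂²⁺/Hg. E°cell = +0.42 V, n = 4.
log K = nE°cell / 0.0592 = (4)(+0.42) / 0.0592 = 28.4.

28.4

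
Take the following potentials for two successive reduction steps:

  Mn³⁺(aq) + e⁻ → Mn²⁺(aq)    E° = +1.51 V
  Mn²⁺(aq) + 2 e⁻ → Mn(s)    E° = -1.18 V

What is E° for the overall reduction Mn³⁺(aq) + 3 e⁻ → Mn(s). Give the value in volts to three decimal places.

Standard free energies of sequential steps add: ΔG°₃ = ΔG°₁ + ΔG°₂, so n₃E°₃ = n₁E°₁ + n₂E°₂.
E°₃ = (1×+1.51 + 2×-1.18) / 3 = (-0.850) / 3 = -0.283 V.

-0.283 V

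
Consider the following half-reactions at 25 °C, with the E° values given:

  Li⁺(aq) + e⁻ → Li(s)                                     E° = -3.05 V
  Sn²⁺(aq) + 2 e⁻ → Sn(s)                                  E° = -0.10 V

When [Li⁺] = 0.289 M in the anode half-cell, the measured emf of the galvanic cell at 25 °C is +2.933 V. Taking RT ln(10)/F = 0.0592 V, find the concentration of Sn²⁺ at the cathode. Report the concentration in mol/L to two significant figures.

0.022 M

Sn²⁺/Sn is the cathode, Li⁺/Li the anode: E°cell = +2.95 V, n = 2.
Overall reaction: Sn²⁺(aq) + 2 Li(s) → Sn(s) + 2 Li⁺(aq); Q = [Li⁺]^2/[Sn²⁺]^1.
From E = E° − (0.0592/n) log Q: log Q = (E° − E)·n/0.0592 = (+2.95 − (+2.933))·2/0.0592 = 0.5743.
So 1·log[Sn²⁺] = 2·log(0.289) − log Q = -1.0782 − (0.5743) = -1.6525; [Sn²⁺] = 10^(-1.6525) ≈ 0.022 M.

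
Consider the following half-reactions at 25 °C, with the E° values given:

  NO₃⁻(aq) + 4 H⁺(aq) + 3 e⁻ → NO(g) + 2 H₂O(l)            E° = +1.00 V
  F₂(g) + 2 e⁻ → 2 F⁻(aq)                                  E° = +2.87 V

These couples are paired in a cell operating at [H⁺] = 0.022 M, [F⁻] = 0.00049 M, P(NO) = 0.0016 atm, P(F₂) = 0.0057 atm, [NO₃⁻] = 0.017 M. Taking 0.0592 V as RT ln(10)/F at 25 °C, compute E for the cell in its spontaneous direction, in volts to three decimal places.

+2.110 V

F₂/F⁻ is the cathode (higher E°), NO₃⁻/NO the anode: E°cell = +2.87 − (+1.00) = +1.87 V, n = 6.
Overall: 3 F₂(g) + 2 NO(g) + 4 H₂O(l) → 6 F⁻(aq) + 2 NO₃⁻(aq) + 8 H⁺(aq)
Q = [F⁻]^6·[NO₃⁻]^2·[H⁺]^8 / (P(F₂)^3·P(NO)^2); log Q = -24.334.
E = E° − (0.0592/n) log Q = +1.87 − (0.0592/6)(-24.334) = +2.110 V.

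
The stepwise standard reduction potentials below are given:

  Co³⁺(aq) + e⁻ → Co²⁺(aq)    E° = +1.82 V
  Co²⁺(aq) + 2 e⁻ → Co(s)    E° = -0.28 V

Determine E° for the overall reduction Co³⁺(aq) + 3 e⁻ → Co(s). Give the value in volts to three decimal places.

Adding the free-energy changes (−nFE°) of the two steps gives −n₃FE°₃ = −n₁FE°₁ − n₂FE°₂.
E°₃ = (1×+1.82 + 2×-0.28) / 3 = (+1.260) / 3 = +0.420 V.

+0.420 V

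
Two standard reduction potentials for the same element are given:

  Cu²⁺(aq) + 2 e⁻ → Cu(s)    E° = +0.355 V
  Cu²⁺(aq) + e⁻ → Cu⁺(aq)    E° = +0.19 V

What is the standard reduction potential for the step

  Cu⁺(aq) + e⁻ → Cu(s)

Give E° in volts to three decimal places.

+0.520 V

Sequential free energies add, so n₃E°₃ = n₁E°₁ + n₂E°₂.
With n₃ = 2, and the known step contributing 1×(+0.19) V, the unknown satisfies 1·E° = 2×(+0.355) − 1×(+0.19) = +0.520.
E° = +0.520 / 1 = +0.520 V.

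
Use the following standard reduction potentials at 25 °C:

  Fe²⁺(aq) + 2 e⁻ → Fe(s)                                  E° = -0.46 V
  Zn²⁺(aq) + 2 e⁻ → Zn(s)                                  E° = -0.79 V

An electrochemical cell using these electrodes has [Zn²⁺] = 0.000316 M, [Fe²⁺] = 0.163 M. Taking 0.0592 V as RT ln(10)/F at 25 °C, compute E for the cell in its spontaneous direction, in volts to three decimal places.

+0.410 V

Fe²⁺/Fe is the cathode (higher E°), Zn²⁺/Zn the anode: E°cell = -0.46 − (-0.79) = +0.33 V, n = 2.
Overall: Fe²⁺(aq) + Zn(s) → Fe(s) + Zn²⁺(aq)
Q = [Zn²⁺] / ([Fe²⁺]); log Q = -2.713.
E = E° − (0.0592/n) log Q = +0.33 − (0.0592/2)(-2.713) = +0.410 V.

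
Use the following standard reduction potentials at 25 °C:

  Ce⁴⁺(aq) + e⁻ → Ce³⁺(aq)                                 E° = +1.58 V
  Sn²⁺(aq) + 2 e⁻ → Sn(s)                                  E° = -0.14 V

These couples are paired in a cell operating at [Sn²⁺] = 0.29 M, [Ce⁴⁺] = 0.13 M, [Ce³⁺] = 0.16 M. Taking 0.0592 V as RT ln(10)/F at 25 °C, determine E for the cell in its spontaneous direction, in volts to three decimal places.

+1.731 V

Ce⁴⁺/Ce³⁺ is the cathode (higher E°), Sn²⁺/Sn the anode: E°cell = +1.58 − (-0.14) = +1.72 V, n = 2.
Overall: 2 Ce⁴⁺(aq) + Sn(s) → 2 Ce³⁺(aq) + Sn²⁺(aq)
Q = [Ce³⁺]^2·[Sn²⁺] / ([Ce⁴⁺]^2); log Q = -0.357.
E = E° − (0.0592/n) log Q = +1.72 − (0.0592/2)(-0.357) = +1.731 V.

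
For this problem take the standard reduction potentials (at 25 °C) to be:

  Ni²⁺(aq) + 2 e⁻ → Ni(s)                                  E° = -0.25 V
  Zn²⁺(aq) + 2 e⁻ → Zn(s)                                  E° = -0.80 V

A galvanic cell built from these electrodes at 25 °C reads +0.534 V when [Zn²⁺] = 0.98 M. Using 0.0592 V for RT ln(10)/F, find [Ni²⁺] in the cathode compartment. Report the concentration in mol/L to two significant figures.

0.28 M

Ni²⁺/Ni is the cathode, Zn²⁺/Zn the anode: E°cell = +0.55 V, n = 2.
Overall reaction: Ni²⁺(aq) + Zn(s) → Ni(s) + Zn²⁺(aq); Q = [Zn²⁺]^1/[Ni²⁺]^1.
From E = E° − (0.0592/n) log Q: log Q = (E° − E)·n/0.0592 = (+0.55 − (+0.534))·2/0.0592 = 0.5405.
So 1·log[Ni²⁺] = 1·log(0.98) − log Q = -0.0088 − (0.5405) = -0.5493; [Ni²⁺] = 10^(-0.5493) ≈ 0.28 M.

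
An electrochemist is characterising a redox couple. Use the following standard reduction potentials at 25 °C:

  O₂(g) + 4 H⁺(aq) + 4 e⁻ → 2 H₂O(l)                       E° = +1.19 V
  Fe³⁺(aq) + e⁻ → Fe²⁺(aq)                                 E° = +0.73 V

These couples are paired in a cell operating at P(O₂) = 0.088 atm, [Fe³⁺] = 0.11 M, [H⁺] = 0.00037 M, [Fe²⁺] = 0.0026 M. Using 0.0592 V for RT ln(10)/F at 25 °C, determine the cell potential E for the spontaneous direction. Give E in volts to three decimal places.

+0.145 V

O₂/H₂O is the cathode (higher E°), Fe³⁺/Fe²⁺ the anode: E°cell = +1.19 − (+0.73) = +0.46 V, n = 4.
Overall: O₂(g) + 4 H⁺(aq) + 4 Fe²⁺(aq) → 2 H₂O(l) + 4 Fe³⁺(aq)
Q = [Fe³⁺]^4 / (P(O₂)·[H⁺]^4·[Fe²⁺]^4); log Q = 21.288.
E = E° − (0.0592/n) log Q = +0.46 − (0.0592/4)(21.288) = +0.145 V.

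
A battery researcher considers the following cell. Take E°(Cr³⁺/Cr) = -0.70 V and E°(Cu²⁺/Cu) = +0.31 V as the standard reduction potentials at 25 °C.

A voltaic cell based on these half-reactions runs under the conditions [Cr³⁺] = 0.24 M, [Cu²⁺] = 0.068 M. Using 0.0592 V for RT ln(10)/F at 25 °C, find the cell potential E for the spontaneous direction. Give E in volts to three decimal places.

+0.988 V

Cu²⁺/Cu is the cathode (higher E°), Cr³⁺/Cr the anode: E°cell = +0.31 − (-0.70) = +1.01 V, n = 6.
Overall: 3 Cu²⁺(aq) + 2 Cr(s) → 3 Cu(s) + 2 Cr³⁺(aq)
Q = [Cr³⁺]^2 / ([Cu²⁺]^3); log Q = 2.263.
E = E° − (0.0592/n) log Q = +1.01 − (0.0592/6)(2.263) = +0.988 V.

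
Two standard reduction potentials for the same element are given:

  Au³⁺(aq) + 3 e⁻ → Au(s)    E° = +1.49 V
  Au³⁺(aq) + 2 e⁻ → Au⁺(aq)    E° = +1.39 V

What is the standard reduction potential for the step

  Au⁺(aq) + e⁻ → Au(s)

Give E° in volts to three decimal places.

Sequential free energies add, so n₃E°₃ = n₁E°₁ + n₂E°₂.
With n₃ = 3, and the known step contributing 2×(+1.39) V, the unknown satisfies 1·E° = 3×(+1.49) − 2×(+1.39) = +1.690.
E° = +1.690 / 1 = +1.690 V.

+1.690 V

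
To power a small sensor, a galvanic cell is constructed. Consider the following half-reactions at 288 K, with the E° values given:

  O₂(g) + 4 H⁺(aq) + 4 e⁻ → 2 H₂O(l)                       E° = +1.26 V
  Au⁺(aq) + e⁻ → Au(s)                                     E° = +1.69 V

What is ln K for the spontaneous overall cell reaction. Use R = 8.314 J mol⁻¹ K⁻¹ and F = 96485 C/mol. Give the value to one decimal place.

Cathode: Au⁺/Au; anode: O₂/H₂O. E°cell = (+1.69) − (+1.26) = +0.43 V, with n = 4.
ΔG° = −nFE° = −RT ln K, so ln K = nFE°/(RT) = (4)(96485)(+0.43) / ((8.314)(288)) = 69.308.

69.3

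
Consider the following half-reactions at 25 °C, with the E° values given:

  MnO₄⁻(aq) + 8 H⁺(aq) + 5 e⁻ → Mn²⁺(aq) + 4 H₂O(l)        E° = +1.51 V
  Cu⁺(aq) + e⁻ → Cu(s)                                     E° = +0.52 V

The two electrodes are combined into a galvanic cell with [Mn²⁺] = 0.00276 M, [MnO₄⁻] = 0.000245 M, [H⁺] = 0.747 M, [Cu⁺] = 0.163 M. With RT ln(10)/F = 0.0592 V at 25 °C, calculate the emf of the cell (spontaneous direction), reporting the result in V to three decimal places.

+1.012 V

MnO₄⁻/Mn²⁺ is the cathode (higher E°), Cu⁺/Cu the anode: E°cell = +1.51 − (+0.52) = +0.99 V, n = 5.
Overall: MnO₄⁻(aq) + 8 H⁺(aq) + 5 Cu(s) → Mn²⁺(aq) + 4 H₂O(l) + 5 Cu⁺(aq)
Q = [Mn²⁺]·[Cu⁺]^5 / ([MnO₄⁻]·[H⁺]^8); log Q = -1.874.
E = E° − (0.0592/n) log Q = +0.99 − (0.0592/5)(-1.874) = +1.012 V.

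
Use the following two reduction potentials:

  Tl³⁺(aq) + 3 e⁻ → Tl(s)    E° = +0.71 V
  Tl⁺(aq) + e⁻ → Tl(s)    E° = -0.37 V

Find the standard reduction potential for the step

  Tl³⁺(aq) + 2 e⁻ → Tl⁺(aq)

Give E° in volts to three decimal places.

Sequential free energies add, so n₃E°₃ = n₁E°₁ + n₂E°₂.
With n₃ = 3, and the known step contributing 1×(-0.37) V, the unknown satisfies 2·E° = 3×(+0.71) − 1×(-0.37) = +2.500.
E° = +2.500 / 2 = +1.250 V.

+1.250 V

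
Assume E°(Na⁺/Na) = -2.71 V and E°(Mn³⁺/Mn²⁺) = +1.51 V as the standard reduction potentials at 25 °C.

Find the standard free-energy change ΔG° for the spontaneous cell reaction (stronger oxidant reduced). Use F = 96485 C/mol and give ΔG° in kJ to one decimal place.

-407.2 kJ

Mn³⁺/Mn²⁺ (E° = +1.51 V) is the cathode; Na⁺/Na (E° = -2.71 V) is the anode, so E°cell = +4.22 V.
Balancing electrons gives n = 1 (lcm of 1 and 1).
ΔG° = −nFE° = −(1)(96485)(+4.22) = -407,167 J = -407.2 kJ.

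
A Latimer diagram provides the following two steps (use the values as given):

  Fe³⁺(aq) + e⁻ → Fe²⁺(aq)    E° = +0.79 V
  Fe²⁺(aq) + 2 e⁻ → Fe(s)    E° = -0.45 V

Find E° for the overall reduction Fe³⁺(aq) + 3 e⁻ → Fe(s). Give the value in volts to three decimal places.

-0.037 V

Adding the free-energy changes (−nFE°) of the two steps gives −n₃FE°₃ = −n₁FE°₁ − n₂FE°₂.
E°₃ = (1×+0.79 + 2×-0.45) / 3 = (-0.110) / 3 = -0.037 V.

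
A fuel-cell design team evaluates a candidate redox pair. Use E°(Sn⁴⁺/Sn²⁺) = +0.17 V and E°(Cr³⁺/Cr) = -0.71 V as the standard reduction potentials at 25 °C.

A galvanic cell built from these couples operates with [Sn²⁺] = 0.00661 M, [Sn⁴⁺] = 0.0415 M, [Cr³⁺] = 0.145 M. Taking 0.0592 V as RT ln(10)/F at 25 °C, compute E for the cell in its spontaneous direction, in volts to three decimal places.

Sn⁴⁺/Sn²⁺ is the cathode (higher E°), Cr³⁺/Cr the anode: E°cell = +0.17 − (-0.71) = +0.88 V, n = 6.
Overall: 3 Sn⁴⁺(aq) + 2 Cr(s) → 3 Sn²⁺(aq) + 2 Cr³⁺(aq)
Q = [Sn²⁺]^3·[Cr³⁺]^2 / ([Sn⁴⁺]^3); log Q = -4.071.
E = E° − (0.0592/n) log Q = +0.88 − (0.0592/6)(-4.071) = +0.920 V.

+0.920 V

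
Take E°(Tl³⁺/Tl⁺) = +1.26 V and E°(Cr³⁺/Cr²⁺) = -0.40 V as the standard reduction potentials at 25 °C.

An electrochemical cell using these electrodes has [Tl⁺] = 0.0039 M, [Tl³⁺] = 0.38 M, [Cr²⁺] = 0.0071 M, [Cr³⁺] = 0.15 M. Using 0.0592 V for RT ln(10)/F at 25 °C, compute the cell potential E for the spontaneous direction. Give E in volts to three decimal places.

+1.640 V

Tl³⁺/Tl⁺ is the cathode (higher E°), Cr³⁺/Cr²⁺ the anode: E°cell = +1.26 − (-0.40) = +1.66 V, n = 2.
Overall: Tl³⁺(aq) + 2 Cr²⁺(aq) → Tl⁺(aq) + 2 Cr³⁺(aq)
Q = [Tl⁺]·[Cr³⁺]^2 / ([Tl³⁺]·[Cr²⁺]^2); log Q = 0.661.
E = E° − (0.0592/n) log Q = +1.66 − (0.0592/2)(0.661) = +1.640 V.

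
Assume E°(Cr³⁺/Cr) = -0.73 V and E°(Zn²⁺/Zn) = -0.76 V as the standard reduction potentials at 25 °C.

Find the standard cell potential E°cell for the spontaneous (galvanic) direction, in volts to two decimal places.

+0.03 V

The Cr³⁺/Cr couple has the higher reduction potential, so it is the cathode; Zn²⁺/Zn is oxidised at the anode.
E°cell = E°(cathode) − E°(anode) = (-0.73) − (-0.76) = +0.03 V.
Since E°cell > 0, the reaction is spontaneous under standard conditions.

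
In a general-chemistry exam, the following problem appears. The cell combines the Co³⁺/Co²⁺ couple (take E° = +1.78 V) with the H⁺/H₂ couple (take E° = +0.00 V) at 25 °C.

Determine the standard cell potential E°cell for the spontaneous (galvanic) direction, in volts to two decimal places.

The Co³⁺/Co²⁺ couple has the higher reduction potential, so it is the cathode; H⁺/H₂ is oxidised at the anode.
E°cell = E°(cathode) − E°(anode) = (+1.78) − (+0.00) = +1.78 V.
Since E°cell > 0, the reaction is spontaneous under standard conditions.

+1.78 V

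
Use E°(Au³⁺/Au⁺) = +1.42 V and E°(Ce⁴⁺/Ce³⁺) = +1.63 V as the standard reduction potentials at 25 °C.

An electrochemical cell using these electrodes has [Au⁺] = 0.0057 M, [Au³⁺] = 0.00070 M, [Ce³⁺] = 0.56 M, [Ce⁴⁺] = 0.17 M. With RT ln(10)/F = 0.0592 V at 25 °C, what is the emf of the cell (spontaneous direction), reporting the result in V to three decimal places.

+0.206 V

Ce⁴⁺/Ce³⁺ is the cathode (higher E°), Au³⁺/Au⁺ the anode: E°cell = +1.63 − (+1.42) = +0.21 V, n = 2.
Overall: 2 Ce⁴⁺(aq) + Au⁺(aq) → 2 Ce³⁺(aq) + Au³⁺(aq)
Q = [Ce³⁺]^2·[Au³⁺] / ([Ce⁴⁺]^2·[Au⁺]); log Q = 0.125.
E = E° − (0.0592/n) log Q = +0.21 − (0.0592/2)(0.125) = +0.206 V.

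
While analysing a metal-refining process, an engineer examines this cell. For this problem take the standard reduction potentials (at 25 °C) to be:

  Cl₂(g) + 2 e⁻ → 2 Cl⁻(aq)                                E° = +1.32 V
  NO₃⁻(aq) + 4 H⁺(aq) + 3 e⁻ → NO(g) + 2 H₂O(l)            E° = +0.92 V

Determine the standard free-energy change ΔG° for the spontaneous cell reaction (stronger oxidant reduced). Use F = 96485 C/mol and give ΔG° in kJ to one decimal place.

Cl₂/Cl⁻ (E° = +1.32 V) is the cathode; NO₃⁻/NO (E° = +0.92 V) is the anode, so E°cell = +0.40 V.
Balancing electrons gives n = 6 (lcm of 2 and 3).
ΔG° = −nFE° = −(6)(96485)(+0.40) = -231,564 J = -231.6 kJ.

-231.6 kJ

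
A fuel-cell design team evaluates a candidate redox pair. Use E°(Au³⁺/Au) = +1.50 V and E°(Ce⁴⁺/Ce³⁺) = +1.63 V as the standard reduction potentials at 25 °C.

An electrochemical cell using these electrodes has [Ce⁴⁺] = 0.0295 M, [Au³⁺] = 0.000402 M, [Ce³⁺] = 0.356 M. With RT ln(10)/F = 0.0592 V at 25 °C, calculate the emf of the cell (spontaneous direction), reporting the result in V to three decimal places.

Ce⁴⁺/Ce³⁺ is the cathode (higher E°), Au³⁺/Au the anode: E°cell = +1.63 − (+1.50) = +0.13 V, n = 3.
Overall: 3 Ce⁴⁺(aq) + Au(s) → 3 Ce³⁺(aq) + Au³⁺(aq)
Q = [Ce³⁺]^3·[Au³⁺] / ([Ce⁴⁺]^3); log Q = -0.151.
E = E° − (0.0592/n) log Q = +0.13 − (0.0592/3)(-0.151) = +0.133 V.

+0.133 V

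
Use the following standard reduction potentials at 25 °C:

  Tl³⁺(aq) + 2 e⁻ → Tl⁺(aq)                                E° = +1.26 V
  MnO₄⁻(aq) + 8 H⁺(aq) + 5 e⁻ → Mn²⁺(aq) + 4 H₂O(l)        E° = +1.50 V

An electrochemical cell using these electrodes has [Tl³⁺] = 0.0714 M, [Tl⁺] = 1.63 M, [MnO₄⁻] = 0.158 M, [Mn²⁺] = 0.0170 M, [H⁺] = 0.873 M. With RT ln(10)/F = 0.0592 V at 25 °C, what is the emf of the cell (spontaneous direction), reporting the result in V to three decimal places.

MnO₄⁻/Mn²⁺ is the cathode (higher E°), Tl³⁺/Tl⁺ the anode: E°cell = +1.50 − (+1.26) = +0.24 V, n = 10.
Overall: 2 MnO₄⁻(aq) + 16 H⁺(aq) + 5 Tl⁺(aq) → 2 Mn²⁺(aq) + 8 H₂O(l) + 5 Tl³⁺(aq)
Q = [Mn²⁺]^2·[Tl³⁺]^5 / ([MnO₄⁻]^2·[H⁺]^16·[Tl⁺]^5); log Q = -7.785.
E = E° − (0.0592/n) log Q = +0.24 − (0.0592/10)(-7.785) = +0.286 V.

+0.286 V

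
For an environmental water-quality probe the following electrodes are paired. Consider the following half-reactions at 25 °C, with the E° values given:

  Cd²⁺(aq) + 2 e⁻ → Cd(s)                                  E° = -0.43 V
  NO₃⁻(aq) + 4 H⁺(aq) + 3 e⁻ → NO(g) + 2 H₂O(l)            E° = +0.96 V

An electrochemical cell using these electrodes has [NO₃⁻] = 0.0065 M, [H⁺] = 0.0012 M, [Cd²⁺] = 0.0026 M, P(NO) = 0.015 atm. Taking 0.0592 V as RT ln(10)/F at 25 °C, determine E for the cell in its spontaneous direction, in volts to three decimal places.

+1.229 V

NO₃⁻/NO is the cathode (higher E°), Cd²⁺/Cd the anode: E°cell = +0.96 − (-0.43) = +1.39 V, n = 6.
Overall: 2 NO₃⁻(aq) + 8 H⁺(aq) + 3 Cd(s) → 2 NO(g) + 4 H₂O(l) + 3 Cd²⁺(aq)
Q = P(NO)^2·[Cd²⁺]^3 / ([NO₃⁻]^2·[H⁺]^8); log Q = 16.338.
E = E° − (0.0592/n) log Q = +1.39 − (0.0592/6)(16.338) = +1.229 V.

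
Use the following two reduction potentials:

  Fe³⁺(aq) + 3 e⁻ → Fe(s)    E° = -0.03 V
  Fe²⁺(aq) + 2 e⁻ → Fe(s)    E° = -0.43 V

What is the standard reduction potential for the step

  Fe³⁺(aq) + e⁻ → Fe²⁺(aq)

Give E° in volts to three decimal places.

Sequential free energies add, so n₃E°₃ = n₁E°₁ + n₂E°₂.
With n₃ = 3, and the known step contributing 2×(-0.43) V, the unknown satisfies 1·E° = 3×(-0.03) − 2×(-0.43) = +0.770.
E° = +0.770 / 1 = +0.770 V.

+0.770 V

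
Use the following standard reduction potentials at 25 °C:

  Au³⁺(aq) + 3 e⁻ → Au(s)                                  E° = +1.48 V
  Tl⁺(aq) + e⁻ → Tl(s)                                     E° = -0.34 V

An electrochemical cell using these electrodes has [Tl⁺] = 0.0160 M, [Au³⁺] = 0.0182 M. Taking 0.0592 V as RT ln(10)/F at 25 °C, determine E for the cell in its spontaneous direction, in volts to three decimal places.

+1.892 V

Au³⁺/Au is the cathode (higher E°), Tl⁺/Tl the anode: E°cell = +1.48 − (-0.34) = +1.82 V, n = 3.
Overall: Au³⁺(aq) + 3 Tl(s) → Au(s) + 3 Tl⁺(aq)
Q = [Tl⁺]^3 / ([Au³⁺]); log Q = -3.648.
E = E° − (0.0592/n) log Q = +1.82 − (0.0592/3)(-3.648) = +1.892 V.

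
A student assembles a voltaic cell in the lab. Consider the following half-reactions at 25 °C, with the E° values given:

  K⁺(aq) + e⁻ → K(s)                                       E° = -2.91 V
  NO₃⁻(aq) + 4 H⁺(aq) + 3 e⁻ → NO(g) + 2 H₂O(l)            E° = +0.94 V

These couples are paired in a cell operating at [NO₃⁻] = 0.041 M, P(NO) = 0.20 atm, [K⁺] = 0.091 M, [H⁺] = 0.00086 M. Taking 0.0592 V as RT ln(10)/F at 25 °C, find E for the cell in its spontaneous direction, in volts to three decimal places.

NO₃⁻/NO is the cathode (higher E°), K⁺/K the anode: E°cell = +0.94 − (-2.91) = +3.85 V, n = 3.
Overall: NO₃⁻(aq) + 4 H⁺(aq) + 3 K(s) → NO(g) + 2 H₂O(l) + 3 K⁺(aq)
Q = P(NO)·[K⁺]^3 / ([NO₃⁻]·[H⁺]^4); log Q = 9.827.
E = E° − (0.0592/n) log Q = +3.85 − (0.0592/3)(9.827) = +3.656 V.

+3.656 V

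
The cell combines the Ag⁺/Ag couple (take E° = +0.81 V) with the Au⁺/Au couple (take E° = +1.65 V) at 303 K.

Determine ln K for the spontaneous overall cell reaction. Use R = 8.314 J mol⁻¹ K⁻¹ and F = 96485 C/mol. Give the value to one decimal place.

Cathode: Au⁺/Au; anode: Ag⁺/Ag. E°cell = (+1.65) − (+0.81) = +0.84 V, with n = 1.
ΔG° = −nFE° = −RT ln K, so ln K = nFE°/(RT) = (1)(96485)(+0.84) / ((8.314)(303)) = 32.173.

32.2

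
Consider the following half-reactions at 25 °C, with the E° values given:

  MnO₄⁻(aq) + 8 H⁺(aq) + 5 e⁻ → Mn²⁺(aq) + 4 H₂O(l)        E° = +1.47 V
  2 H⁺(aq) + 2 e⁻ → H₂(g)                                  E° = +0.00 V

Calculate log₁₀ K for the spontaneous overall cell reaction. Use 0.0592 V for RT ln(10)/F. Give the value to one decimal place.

Cathode: MnO₄⁻/Mn²⁺; anode: H⁺/H₂. E°cell = +1.47 V, n = 10.
log K = nE°cell / 0.0592 = (10)(+1.47) / 0.0592 = 248.3.

248.3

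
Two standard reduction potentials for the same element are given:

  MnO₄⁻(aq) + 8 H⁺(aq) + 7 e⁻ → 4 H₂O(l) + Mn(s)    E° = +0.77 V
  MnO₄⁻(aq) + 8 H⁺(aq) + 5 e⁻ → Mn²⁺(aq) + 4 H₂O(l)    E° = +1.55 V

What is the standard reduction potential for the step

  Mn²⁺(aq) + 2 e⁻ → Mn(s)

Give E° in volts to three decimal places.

Sequential free energies add, so n₃E°₃ = n₁E°₁ + n₂E°₂.
With n₃ = 7, and the known step contributing 5×(+1.55) V, the unknown satisfies 2·E° = 7×(+0.77) − 5×(+1.55) = -2.360.
E° = -2.360 / 2 = -1.180 V.

-1.180 V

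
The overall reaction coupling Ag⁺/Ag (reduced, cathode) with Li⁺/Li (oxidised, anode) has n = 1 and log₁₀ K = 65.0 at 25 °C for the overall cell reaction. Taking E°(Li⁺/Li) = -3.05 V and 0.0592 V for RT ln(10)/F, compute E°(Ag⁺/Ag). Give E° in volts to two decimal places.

E°cell = (0.0592/n)·log K = (0.0592/1)(65.0) = +3.848 V.
Since Ag⁺/Ag is the cathode and Li⁺/Li the anode, E°cell = E°(Ag⁺/Ag) − E°(Li⁺/Li).
So E°(Ag⁺/Ag) = E°cell + E°(Li⁺/Li) = +3.848 + (-3.05) = +0.80 V.

+0.80 V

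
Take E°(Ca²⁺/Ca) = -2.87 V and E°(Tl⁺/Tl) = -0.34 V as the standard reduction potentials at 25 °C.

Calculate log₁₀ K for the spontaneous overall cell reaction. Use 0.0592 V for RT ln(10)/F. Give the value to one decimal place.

Cathode: Tl⁺/Tl; anode: Ca²⁺/Ca. E°cell = +2.53 V, n = 2.
log K = nE°cell / 0.0592 = (2)(+2.53) / 0.0592 = 85.5.

85.5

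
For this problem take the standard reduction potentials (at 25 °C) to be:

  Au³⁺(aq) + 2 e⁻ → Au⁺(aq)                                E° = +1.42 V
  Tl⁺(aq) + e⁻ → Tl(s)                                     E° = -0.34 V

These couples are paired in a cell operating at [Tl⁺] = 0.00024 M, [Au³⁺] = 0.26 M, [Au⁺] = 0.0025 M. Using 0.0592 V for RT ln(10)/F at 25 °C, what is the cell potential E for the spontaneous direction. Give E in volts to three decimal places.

Au³⁺/Au⁺ is the cathode (higher E°), Tl⁺/Tl the anode: E°cell = +1.42 − (-0.34) = +1.76 V, n = 2.
Overall: Au³⁺(aq) + 2 Tl(s) → Au⁺(aq) + 2 Tl⁺(aq)
Q = [Au⁺]·[Tl⁺]^2 / ([Au³⁺]); log Q = -9.257.
E = E° − (0.0592/n) log Q = +1.76 − (0.0592/2)(-9.257) = +2.034 V.

+2.034 V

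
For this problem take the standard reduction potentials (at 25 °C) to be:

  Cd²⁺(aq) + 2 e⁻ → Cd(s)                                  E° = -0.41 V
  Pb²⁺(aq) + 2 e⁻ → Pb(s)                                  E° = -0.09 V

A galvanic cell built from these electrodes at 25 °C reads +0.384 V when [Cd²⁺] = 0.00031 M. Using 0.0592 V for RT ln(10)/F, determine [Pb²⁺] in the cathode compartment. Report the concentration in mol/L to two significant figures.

Pb²⁺/Pb is the cathode, Cd²⁺/Cd the anode: E°cell = +0.32 V, n = 2.
Overall reaction: Pb²⁺(aq) + Cd(s) → Pb(s) + Cd²⁺(aq); Q = [Cd²⁺]^1/[Pb²⁺]^1.
From E = E° − (0.0592/n) log Q: log Q = (E° − E)·n/0.0592 = (+0.32 − (+0.384))·2/0.0592 = -2.1622.
So 1·log[Pb²⁺] = 1·log(0.00031) − log Q = -3.5086 − (-2.1622) = -1.3464; [Pb²⁺] = 10^(-1.3464) ≈ 0.045 M.

0.045 M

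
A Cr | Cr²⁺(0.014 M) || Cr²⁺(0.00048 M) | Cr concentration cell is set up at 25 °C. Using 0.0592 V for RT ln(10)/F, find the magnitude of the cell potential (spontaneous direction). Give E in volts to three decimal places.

For a concentration cell E°cell = 0. The 0.014 M side is the cathode (reduction is favoured where [Cr²⁺] is higher).
With n = 2, E = −(0.0592/2) log([Cr²⁺]ₐₙ/[Cr²⁺]꜀ₐₜ) = −(0.0592/2) log(0.00048/0.014) = −(0.0592/2)(-1.465) = +0.043 V.

+0.043 V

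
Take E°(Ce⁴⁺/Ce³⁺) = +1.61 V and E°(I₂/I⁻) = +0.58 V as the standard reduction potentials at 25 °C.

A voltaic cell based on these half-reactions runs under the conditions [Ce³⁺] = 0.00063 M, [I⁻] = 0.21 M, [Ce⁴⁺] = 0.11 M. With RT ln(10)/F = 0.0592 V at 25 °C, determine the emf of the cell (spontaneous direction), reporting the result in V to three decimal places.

+1.123 V

Ce⁴⁺/Ce³⁺ is the cathode (higher E°), I₂/I⁻ the anode: E°cell = +1.61 − (+0.58) = +1.03 V, n = 2.
Overall: 2 Ce⁴⁺(aq) + 2 I⁻(aq) → 2 Ce³⁺(aq) + I₂(s)
Q = [Ce³⁺]^2 / ([Ce⁴⁺]^2·[I⁻]^2); log Q = -3.129.
E = E° − (0.0592/n) log Q = +1.03 − (0.0592/2)(-3.129) = +1.123 V.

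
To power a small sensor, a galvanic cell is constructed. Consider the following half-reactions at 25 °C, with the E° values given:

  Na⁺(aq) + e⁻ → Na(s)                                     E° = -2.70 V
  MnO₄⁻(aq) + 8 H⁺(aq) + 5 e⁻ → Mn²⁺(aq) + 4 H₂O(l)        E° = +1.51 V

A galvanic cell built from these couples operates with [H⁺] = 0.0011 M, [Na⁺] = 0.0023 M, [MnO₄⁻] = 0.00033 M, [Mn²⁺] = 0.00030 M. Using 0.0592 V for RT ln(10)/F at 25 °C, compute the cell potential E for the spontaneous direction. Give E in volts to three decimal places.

MnO₄⁻/Mn²⁺ is the cathode (higher E°), Na⁺/Na the anode: E°cell = +1.51 − (-2.70) = +4.21 V, n = 5.
Overall: MnO₄⁻(aq) + 8 H⁺(aq) + 5 Na(s) → Mn²⁺(aq) + 4 H₂O(l) + 5 Na⁺(aq)
Q = [Mn²⁺]·[Na⁺]^5 / ([MnO₄⁻]·[H⁺]^8); log Q = 10.436.
E = E° − (0.0592/n) log Q = +4.21 − (0.0592/5)(10.436) = +4.086 V.

+4.086 V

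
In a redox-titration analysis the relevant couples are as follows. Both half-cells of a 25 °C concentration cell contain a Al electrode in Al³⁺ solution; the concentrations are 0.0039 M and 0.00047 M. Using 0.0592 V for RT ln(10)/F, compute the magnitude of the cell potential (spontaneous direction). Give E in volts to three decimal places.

+0.018 V

For a concentration cell E°cell = 0. The 0.0039 M side is the cathode (reduction is favoured where [Al³⁺] is higher).
With n = 3, E = −(0.0592/3) log([Al³⁺]ₐₙ/[Al³⁺]꜀ₐₜ) = −(0.0592/3) log(0.00047/0.0039) = −(0.0592/3)(-0.919) = +0.018 V.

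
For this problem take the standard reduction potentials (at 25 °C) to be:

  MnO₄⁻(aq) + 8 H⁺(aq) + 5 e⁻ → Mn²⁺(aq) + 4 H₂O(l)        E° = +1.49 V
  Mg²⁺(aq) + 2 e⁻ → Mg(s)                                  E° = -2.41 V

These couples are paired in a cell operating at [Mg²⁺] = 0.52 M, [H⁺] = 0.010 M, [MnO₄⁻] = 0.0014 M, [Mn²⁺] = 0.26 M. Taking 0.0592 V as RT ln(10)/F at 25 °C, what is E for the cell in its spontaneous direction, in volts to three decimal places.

MnO₄⁻/Mn²⁺ is the cathode (higher E°), Mg²⁺/Mg the anode: E°cell = +1.49 − (-2.41) = +3.90 V, n = 10.
Overall: 2 MnO₄⁻(aq) + 16 H⁺(aq) + 5 Mg(s) → 2 Mn²⁺(aq) + 8 H₂O(l) + 5 Mg²⁺(aq)
Q = [Mn²⁺]^2·[Mg²⁺]^5 / ([MnO₄⁻]^2·[H⁺]^16); log Q = 35.118.
E = E° − (0.0592/n) log Q = +3.90 − (0.0592/10)(35.118) = +3.692 V.

+3.692 V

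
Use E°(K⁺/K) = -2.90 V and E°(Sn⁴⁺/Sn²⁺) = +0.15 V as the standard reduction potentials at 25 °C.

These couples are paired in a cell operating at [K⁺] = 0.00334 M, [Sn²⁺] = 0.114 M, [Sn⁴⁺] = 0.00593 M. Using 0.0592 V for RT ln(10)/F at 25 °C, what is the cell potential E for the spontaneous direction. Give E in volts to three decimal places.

Sn⁴⁺/Sn²⁺ is the cathode (higher E°), K⁺/K the anode: E°cell = +0.15 − (-2.90) = +3.05 V, n = 2.
Overall: Sn⁴⁺(aq) + 2 K(s) → Sn²⁺(aq) + 2 K⁺(aq)
Q = [Sn²⁺]·[K⁺]^2 / ([Sn⁴⁺]); log Q = -3.669.
E = E° − (0.0592/n) log Q = +3.05 − (0.0592/2)(-3.669) = +3.159 V.

+3.159 V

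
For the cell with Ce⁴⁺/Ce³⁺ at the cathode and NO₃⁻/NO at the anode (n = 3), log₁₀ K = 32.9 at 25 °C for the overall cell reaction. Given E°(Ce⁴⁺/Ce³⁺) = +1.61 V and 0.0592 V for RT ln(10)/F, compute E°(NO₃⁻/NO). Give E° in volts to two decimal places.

+0.96 V

E°cell = (0.0592/n)·log K = (0.0592/3)(32.9) = +0.649 V.
Since Ce⁴⁺/Ce³⁺ is the cathode and NO₃⁻/NO the anode, E°cell = E°(Ce⁴⁺/Ce³⁺) − E°(NO₃⁻/NO).
So E°(NO₃⁻/NO) = E°(Ce⁴⁺/Ce³⁺) − E°cell = (+1.61) − (+0.649) = +0.96 V.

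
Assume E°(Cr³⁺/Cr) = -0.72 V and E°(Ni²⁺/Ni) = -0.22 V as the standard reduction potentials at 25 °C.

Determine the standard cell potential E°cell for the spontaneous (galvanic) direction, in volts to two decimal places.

The Ni²⁺/Ni couple has the higher reduction potential, so it is the cathode; Cr³⁺/Cr is oxidised at the anode.
E°cell = E°(cathode) − E°(anode) = (-0.22) − (-0.72) = +0.50 V.
Since E°cell > 0, the reaction is spontaneous under standard conditions.

+0.50 V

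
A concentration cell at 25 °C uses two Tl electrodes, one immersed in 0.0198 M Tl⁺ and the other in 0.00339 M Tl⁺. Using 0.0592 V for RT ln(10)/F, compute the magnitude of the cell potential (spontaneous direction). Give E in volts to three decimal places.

For a concentration cell E°cell = 0. The 0.0198 M side is the cathode (reduction is favoured where [Tl⁺] is higher).
With n = 1, E = −(0.0592/1) log([Tl⁺]ₐₙ/[Tl⁺]꜀ₐₜ) = −(0.0592/1) log(0.00339/0.0198) = −(0.0592/1)(-0.766) = +0.045 V.

+0.045 V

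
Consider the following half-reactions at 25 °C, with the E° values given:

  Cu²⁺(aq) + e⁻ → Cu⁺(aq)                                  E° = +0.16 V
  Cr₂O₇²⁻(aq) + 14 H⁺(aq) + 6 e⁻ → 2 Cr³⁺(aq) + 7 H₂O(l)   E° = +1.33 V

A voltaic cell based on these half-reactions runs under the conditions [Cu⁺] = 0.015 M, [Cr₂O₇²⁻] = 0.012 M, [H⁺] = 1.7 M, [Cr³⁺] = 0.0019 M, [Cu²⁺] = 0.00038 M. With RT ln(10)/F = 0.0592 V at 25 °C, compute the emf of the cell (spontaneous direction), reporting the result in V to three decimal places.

+1.331 V

Cr₂O₇²⁻/Cr³⁺ is the cathode (higher E°), Cu²⁺/Cu⁺ the anode: E°cell = +1.33 − (+0.16) = +1.17 V, n = 6.
Overall: Cr₂O₇²⁻(aq) + 14 H⁺(aq) + 6 Cu⁺(aq) → 2 Cr³⁺(aq) + 7 H₂O(l) + 6 Cu²⁺(aq)
Q = [Cr³⁺]^2·[Cu²⁺]^6 / ([Cr₂O₇²⁻]·[H⁺]^14·[Cu⁺]^6); log Q = -16.326.
E = E° − (0.0592/n) log Q = +1.17 − (0.0592/6)(-16.326) = +1.331 V.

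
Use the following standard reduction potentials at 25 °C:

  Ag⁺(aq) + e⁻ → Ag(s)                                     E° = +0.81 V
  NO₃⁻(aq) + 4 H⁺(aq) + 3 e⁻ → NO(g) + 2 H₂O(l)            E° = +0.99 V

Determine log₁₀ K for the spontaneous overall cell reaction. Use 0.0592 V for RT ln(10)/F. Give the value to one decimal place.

Cathode: NO₃⁻/NO; anode: Ag⁺/Ag. E°cell = +0.18 V, n = 3.
log K = nE°cell / 0.0592 = (3)(+0.18) / 0.0592 = 9.1.

9.1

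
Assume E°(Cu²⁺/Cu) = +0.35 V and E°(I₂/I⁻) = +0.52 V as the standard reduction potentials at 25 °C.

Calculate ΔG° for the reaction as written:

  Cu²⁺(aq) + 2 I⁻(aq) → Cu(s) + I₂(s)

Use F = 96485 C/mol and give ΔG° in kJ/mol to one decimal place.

As written, Cu²⁺/Cu is reduced (cathode) and I₂/I⁻ is oxidised (anode), so E°cell = (+0.35) − (+0.52) = -0.17 V.
Balancing electrons gives n = 2.
ΔG° = −nFE° = −(2)(96485)(-0.17) = 32,805 J = +32.8 kJ/mol.

+32.8 kJ/mol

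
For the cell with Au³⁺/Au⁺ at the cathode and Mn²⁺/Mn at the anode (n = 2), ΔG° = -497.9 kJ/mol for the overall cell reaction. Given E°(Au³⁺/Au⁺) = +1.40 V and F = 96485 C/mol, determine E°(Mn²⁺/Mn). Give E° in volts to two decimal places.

E°cell = −ΔG°/(nF) = −(-497.9×10³)/((2)(96485)) = +2.580 V.
Since Au³⁺/Au⁺ is the cathode and Mn²⁺/Mn the anode, E°cell = E°(Au³⁺/Au⁺) − E°(Mn²⁺/Mn).
So E°(Mn²⁺/Mn) = E°(Au³⁺/Au⁺) − E°cell = (+1.40) − (+2.580) = -1.18 V.

-1.18 V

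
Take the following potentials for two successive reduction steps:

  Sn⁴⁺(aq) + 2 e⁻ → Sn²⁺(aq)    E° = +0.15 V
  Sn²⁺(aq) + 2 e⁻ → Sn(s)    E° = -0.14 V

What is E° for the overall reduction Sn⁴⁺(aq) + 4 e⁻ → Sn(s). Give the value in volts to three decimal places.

Adding the free-energy changes (−nFE°) of the two steps gives −n₃FE°₃ = −n₁FE°₁ − n₂FE°₂.
E°₃ = (2×+0.15 + 2×-0.14) / 4 = (+0.020) / 4 = +0.005 V.

+0.005 V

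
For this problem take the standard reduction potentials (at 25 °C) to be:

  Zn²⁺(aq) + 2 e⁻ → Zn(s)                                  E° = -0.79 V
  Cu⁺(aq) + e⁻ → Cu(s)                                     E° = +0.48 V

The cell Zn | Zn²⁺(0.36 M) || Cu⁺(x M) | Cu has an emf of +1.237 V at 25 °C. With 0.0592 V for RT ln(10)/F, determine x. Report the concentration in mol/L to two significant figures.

0.17 M

Cu⁺/Cu is the cathode, Zn²⁺/Zn the anode: E°cell = +1.27 V, n = 2.
Overall reaction: 2 Cu⁺(aq) + Zn(s) → 2 Cu(s) + Zn²⁺(aq); Q = [Zn²⁺]^1/[Cu⁺]^2.
From E = E° − (0.0592/n) log Q: log Q = (E° − E)·n/0.0592 = (+1.27 − (+1.237))·2/0.0592 = 1.1149.
So 2·log[Cu⁺] = 1·log(0.36) − log Q = -0.4437 − (1.1149) = -1.5586; log[Cu⁺] = -1.5586 / 2 = -0.7793; [Cu⁺] = 10^(-0.7793) ≈ 0.17 M.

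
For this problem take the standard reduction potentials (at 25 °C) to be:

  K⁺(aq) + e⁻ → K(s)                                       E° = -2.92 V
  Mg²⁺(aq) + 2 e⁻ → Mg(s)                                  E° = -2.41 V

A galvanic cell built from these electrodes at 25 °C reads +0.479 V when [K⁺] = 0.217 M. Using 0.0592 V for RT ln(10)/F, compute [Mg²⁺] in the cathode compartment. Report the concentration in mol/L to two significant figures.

0.0042 M

Mg²⁺/Mg is the cathode, K⁺/K the anode: E°cell = +0.51 V, n = 2.
Overall reaction: Mg²⁺(aq) + 2 K(s) → Mg(s) + 2 K⁺(aq); Q = [K⁺]^2/[Mg²⁺]^1.
From E = E° − (0.0592/n) log Q: log Q = (E° − E)·n/0.0592 = (+0.51 − (+0.479))·2/0.0592 = 1.0473.
So 1·log[Mg²⁺] = 2·log(0.217) − log Q = -1.3271 − (1.0473) = -2.3744; [Mg²⁺] = 10^(-2.3744) ≈ 0.0042 M.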